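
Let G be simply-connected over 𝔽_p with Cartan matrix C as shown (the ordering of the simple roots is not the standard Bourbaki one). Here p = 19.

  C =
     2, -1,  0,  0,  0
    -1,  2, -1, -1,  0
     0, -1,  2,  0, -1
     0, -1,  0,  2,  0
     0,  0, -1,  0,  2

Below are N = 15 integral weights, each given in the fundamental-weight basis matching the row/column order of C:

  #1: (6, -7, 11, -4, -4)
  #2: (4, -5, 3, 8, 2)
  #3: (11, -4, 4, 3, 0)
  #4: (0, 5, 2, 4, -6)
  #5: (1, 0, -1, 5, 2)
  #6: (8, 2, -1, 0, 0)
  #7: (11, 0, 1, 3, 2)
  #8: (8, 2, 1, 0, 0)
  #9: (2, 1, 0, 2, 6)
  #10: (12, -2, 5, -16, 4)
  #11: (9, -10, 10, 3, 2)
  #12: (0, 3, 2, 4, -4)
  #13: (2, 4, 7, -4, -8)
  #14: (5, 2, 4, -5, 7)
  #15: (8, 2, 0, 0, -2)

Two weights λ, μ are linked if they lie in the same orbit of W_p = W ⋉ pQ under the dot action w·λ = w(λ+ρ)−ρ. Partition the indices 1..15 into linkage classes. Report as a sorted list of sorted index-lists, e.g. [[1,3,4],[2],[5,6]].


D_5 Cartan matrix, 5 simple roots permuted; ρ=(1,1,1,1,1).

Folding the 15 weights λ_j+ρ into Ā_19 (reps in the given 5-coord order):

    [1] (2, 1, 0, 6, 3)
    [2] (1, 4, 0, 5, 3)
    [3] (9, 3, 0, 1, 1)
    [4] (1, 4, 0, 5, 3)
    [5] (2, 1, 0, 6, 3)
    [6] (9, 3, 0, 1, 1)
    [7] (9, 3, 0, 1, 1)
    [8] (9, 3, 0, 1, 1)
    [9] (3, 2, 1, 3, 7)
    [10] (3, 2, 1, 1, 5)
    [11] (1, 4, 0, 5, 3)
    [12] (1, 4, 0, 5, 3)
    [13] (3, 2, 1, 3, 7)
    [14] (3, 2, 1, 1, 5)
    [15] (9, 3, 0, 1, 1)

Linkage partition of the 15 weights (5 classes, p=19):

[[1, 5], [2, 4, 11, 12], [3, 6, 7, 8, 15], [9, 13], [10, 14]]


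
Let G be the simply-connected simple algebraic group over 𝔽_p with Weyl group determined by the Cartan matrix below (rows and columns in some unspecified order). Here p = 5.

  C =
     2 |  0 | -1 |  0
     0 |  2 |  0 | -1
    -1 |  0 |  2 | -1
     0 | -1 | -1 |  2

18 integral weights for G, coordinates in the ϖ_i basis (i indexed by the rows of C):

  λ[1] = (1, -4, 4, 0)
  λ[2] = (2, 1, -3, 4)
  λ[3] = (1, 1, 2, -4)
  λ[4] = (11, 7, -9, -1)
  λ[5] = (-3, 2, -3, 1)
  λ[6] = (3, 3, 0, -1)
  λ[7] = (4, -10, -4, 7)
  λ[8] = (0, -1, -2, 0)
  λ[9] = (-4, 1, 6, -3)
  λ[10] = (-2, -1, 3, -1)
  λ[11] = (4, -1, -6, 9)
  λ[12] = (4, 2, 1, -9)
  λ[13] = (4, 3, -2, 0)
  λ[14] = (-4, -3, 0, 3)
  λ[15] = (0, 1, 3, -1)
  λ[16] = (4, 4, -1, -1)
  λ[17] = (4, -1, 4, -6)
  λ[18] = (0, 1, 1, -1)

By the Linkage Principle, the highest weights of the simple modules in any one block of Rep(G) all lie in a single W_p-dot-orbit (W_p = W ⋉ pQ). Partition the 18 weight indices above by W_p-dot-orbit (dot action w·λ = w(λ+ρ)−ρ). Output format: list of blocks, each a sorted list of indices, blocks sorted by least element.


Type A_4, rank 4, |W|=120; reorder rows/cols to standard.

Ā_5 reps of the 18 weights (A_4, coords as presented):

  1: (1, 2, 2, 0)
  2: (2, 1, 0, 2)
  3: (2, 1, 0, 2)
  4: (1, 2, 2, 0)
  5: (2, 1, 0, 2)
  6: (0, 0, 1, 0)
  7: (1, 0, 3, 0)
  8: (0, 0, 1, 0)
  9: (1, 2, 2, 0)
  10: (1, 0, 3, 0)
  11: (0, 0, 0, 0)
  12: (2, 1, 0, 2)
  13: (0, 0, 1, 0)
  14: (1, 2, 2, 0)
  15: (1, 0, 3, 0)
  16: (0, 0, 0, 0)
  17: (0, 0, 0, 0)
  18: (1, 2, 2, 0)

Linkage partition of the 18 weights (5 classes, p=5):

[[1, 4, 9, 14, 18], [2, 3, 5, 12], [6, 8, 13], [7, 10, 15], [11, 16, 17]]


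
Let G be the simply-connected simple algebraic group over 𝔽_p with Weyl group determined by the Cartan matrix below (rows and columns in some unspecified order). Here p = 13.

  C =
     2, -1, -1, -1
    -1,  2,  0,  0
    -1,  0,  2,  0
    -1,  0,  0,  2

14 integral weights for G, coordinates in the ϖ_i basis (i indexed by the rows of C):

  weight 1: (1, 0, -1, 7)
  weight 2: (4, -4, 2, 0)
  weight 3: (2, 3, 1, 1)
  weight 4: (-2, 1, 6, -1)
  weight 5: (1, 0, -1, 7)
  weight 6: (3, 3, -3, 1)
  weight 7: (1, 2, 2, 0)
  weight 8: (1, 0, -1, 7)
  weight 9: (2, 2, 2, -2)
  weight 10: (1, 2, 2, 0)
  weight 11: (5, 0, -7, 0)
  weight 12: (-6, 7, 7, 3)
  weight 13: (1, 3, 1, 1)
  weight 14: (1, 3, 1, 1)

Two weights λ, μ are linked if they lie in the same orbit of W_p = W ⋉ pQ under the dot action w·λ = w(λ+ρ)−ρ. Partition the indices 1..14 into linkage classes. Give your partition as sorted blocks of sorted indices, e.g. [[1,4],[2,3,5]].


Type D_4, rank 4, |W|=192; reorder rows/cols to standard.

λ_j+ρ reflected into Ā_13 (⟨·,θ^∨⟩≤13); 4-tuples as given:

  λ_1+ρ ↦ (2, 1, 0, 8)
  λ_2+ρ ↦ (2, 3, 3, 1)
  λ_3+ρ ↦ (2, 4, 2, 2)
  λ_4+ρ ↦ (0, 1, 6, 1)
  λ_5+ρ ↦ (2, 1, 0, 8)
  λ_6+ρ ↦ (2, 4, 2, 2)
  λ_7+ρ ↦ (2, 3, 3, 1)
  λ_8+ρ ↦ (2, 1, 0, 8)
  λ_9+ρ ↦ (2, 3, 3, 1)
  λ_10+ρ ↦ (2, 3, 3, 1)
  λ_11+ρ ↦ (0, 1, 6, 1)
  λ_12+ρ ↦ (2, 3, 3, 1)
  λ_13+ρ ↦ (2, 4, 2, 2)
  λ_14+ρ ↦ (2, 4, 2, 2)

Grouping the 14 weights by Ā_13-representative: 4 linkage classes.

[[1, 5, 8], [2, 7, 9, 10, 12], [3, 6, 13, 14], [4, 11]]


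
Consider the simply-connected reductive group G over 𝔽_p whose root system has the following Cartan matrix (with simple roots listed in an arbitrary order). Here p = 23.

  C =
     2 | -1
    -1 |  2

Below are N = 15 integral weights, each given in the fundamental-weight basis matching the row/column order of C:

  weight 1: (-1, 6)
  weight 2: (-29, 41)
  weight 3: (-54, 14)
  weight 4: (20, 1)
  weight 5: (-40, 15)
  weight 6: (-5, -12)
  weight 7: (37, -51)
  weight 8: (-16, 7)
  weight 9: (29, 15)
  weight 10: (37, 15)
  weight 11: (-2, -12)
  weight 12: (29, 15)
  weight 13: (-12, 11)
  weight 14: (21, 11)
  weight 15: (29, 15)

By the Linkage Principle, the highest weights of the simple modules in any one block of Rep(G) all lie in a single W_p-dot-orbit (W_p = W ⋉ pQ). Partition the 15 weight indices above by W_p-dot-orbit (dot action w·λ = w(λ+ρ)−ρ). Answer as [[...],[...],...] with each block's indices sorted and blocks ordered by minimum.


Dynkin diagram of C (from the 2 off-diagonal −1 entries): A_2.

Each λ_j+ρ reduced to Ā_23; 2-tuples below use C's row order:

    1: (0, 7)
    2: (4, 5)
    3: (8, 7)
    4: (21, 2)
    5: (0, 7)
    6: (11, 4)
    7: (11, 4)
    8: (8, 7)
    9: (0, 7)
    10: (8, 7)
    11: (11, 1)
    12: (0, 7)
    13: (11, 1)
    14: (11, 1)
    15: (0, 7)

Grouping the 15 weights by Ā_23-representative: 6 linkage classes.

[[1, 5, 9, 12, 15], [2], [3, 8, 10], [4], [6, 7], [11, 13, 14]]


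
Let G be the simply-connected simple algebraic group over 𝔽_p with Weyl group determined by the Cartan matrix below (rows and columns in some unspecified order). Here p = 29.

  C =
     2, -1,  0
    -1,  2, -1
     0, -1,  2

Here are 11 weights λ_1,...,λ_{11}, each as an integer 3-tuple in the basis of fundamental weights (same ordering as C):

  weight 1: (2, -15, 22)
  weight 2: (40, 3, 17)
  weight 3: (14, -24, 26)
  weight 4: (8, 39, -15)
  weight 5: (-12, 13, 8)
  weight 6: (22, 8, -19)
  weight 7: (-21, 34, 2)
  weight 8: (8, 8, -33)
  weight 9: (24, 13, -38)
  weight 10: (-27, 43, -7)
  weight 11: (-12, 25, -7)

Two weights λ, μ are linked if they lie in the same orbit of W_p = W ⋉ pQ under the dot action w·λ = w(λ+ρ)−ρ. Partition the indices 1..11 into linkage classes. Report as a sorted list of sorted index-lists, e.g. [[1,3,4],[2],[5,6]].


Dynkin diagram of C (from the 4 off-diagonal −1 entries): A_3.

Alcove-folded reps (p=29, 11 weights, presented ϖ-order):

  λ_1+ρ ↦ (11, 3, 9);  λ_2+ρ ↦ (5, 7, 4);  λ_3+ρ ↦ (8, 15, 4);  λ_4+ρ ↦ (11, 9, 6);  λ_5+ρ ↦ (11, 3, 9);  λ_6+ρ ↦ (11, 9, 6);  λ_7+ρ ↦ (11, 9, 6);  λ_8+ρ ↦ (11, 9, 6);  λ_9+ρ ↦ (8, 15, 4);  λ_10+ρ ↦ (11, 3, 9);  λ_11+ρ ↦ (11, 9, 6)

4 distinct reps among the 11 weights ⇒ 4 W_29-linkage classes:

[[1, 5, 10], [2], [3, 9], [4, 6, 7, 8, 11]]


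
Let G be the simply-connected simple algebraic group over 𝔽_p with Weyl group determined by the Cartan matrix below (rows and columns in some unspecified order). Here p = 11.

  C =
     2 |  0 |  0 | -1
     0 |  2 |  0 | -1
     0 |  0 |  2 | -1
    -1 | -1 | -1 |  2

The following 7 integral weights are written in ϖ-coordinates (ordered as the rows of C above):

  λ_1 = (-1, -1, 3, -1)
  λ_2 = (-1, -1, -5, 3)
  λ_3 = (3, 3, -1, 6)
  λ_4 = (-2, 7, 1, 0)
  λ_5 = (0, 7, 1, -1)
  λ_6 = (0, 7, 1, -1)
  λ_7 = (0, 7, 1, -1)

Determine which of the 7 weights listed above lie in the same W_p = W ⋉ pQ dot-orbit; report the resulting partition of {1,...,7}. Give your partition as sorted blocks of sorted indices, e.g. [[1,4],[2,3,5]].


D_4 Cartan matrix, 4 simple roots permuted; ρ=(1,1,1,1).

Ā_11 reps of the 7 weights (D_4, coords as presented):

    λ_1 → (0, 0, 4, 0)
    λ_2 → (0, 0, 4, 0)
    λ_3 → (0, 0, 4, 0)
    λ_4 → (1, 8, 2, 0)
    λ_5 → (1, 8, 2, 0)
    λ_6 → (1, 8, 2, 0)
    λ_7 → (1, 8, 2, 0)

These 7 weights hit 2 W_11-dot-orbits; sizes (3, 4):

[[1, 2, 3], [4, 5, 6, 7]]


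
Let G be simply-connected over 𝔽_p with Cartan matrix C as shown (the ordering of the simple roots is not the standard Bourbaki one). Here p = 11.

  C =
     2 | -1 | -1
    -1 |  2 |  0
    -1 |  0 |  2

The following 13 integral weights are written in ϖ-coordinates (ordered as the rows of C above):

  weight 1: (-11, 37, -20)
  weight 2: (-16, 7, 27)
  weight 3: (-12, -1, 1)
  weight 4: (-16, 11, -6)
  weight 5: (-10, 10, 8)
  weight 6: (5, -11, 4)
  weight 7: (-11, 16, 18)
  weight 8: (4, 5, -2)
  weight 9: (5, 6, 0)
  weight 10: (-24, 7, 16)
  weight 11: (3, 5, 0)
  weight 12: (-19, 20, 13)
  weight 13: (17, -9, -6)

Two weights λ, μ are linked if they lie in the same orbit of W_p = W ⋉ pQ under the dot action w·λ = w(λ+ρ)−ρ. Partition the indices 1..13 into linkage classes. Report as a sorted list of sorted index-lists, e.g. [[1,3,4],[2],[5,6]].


C ↔ A_3 under row/col permutation; |W(A_3)| = 24.

Ā_11 reps of the 13 weights (A_3, coords as presented):

    1: (3, 1, 2)
    2: (4, 4, 2)
    3: (9, 2, 0)
    4: (1, 3, 2)
    5: (9, 2, 0)
    6: (4, 6, 1)
    7: (4, 4, 2)
    8: (4, 6, 1)
    9: (4, 4, 2)
    10: (3, 1, 2)
    11: (4, 6, 1)
    12: (1, 4, 3)
    13: (3, 1, 2)

These 13 weights hit 6 W_11-dot-orbits; sizes (3, 3, 2, 1, 3, 1):

[[1, 10, 13], [2, 7, 9], [3, 5], [4], [6, 8, 11], [12]]


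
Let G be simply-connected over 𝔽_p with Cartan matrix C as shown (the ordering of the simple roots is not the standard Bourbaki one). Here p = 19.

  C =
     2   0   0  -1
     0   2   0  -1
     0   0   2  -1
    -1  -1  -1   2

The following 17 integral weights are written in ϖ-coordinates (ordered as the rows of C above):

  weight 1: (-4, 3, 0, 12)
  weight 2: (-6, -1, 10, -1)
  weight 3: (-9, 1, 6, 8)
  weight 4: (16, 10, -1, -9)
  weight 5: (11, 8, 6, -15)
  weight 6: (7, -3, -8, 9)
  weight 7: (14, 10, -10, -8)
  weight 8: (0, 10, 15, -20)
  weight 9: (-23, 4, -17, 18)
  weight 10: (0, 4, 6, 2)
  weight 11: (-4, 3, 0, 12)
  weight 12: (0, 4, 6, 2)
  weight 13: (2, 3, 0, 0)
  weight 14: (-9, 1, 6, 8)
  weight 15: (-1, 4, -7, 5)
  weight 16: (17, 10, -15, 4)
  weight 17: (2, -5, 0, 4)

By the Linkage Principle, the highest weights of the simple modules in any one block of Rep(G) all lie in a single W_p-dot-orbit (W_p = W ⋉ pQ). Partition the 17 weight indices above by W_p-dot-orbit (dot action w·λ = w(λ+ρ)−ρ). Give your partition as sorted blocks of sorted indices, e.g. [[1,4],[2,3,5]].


D_4 Cartan matrix, 4 simple roots permuted; ρ=(1,1,1,1).

W_19-reps of the 17 weights in Ā_19 (same 4-coord order as C):

  λ_1 → (3, 4, 1, 1)
  λ_2 → (0, 5, 6, 0)
  λ_3 → (8, 2, 7, 1)
  λ_4 → (8, 2, 7, 1)
  λ_5 → (2, 5, 7, 0)
  λ_6 → (8, 2, 7, 1)
  λ_7 → (1, 5, 7, 3)
  λ_8 → (8, 2, 7, 1)
  λ_9 → (0, 11, 0, 3)
  λ_10 → (1, 5, 7, 3)
  λ_11 → (3, 4, 1, 1)
  λ_12 → (1, 5, 7, 3)
  λ_13 → (3, 4, 1, 1)
  λ_14 → (8, 2, 7, 1)
  λ_15 → (0, 5, 6, 0)
  λ_16 → (3, 4, 1, 1)
  λ_17 → (3, 4, 1, 1)

These 17 weights hit 6 W_19-dot-orbits; sizes (5, 2, 5, 1, 3, 1):

[[1, 11, 13, 16, 17], [2, 15], [3, 4, 6, 8, 14], [5], [7, 10, 12], [9]]


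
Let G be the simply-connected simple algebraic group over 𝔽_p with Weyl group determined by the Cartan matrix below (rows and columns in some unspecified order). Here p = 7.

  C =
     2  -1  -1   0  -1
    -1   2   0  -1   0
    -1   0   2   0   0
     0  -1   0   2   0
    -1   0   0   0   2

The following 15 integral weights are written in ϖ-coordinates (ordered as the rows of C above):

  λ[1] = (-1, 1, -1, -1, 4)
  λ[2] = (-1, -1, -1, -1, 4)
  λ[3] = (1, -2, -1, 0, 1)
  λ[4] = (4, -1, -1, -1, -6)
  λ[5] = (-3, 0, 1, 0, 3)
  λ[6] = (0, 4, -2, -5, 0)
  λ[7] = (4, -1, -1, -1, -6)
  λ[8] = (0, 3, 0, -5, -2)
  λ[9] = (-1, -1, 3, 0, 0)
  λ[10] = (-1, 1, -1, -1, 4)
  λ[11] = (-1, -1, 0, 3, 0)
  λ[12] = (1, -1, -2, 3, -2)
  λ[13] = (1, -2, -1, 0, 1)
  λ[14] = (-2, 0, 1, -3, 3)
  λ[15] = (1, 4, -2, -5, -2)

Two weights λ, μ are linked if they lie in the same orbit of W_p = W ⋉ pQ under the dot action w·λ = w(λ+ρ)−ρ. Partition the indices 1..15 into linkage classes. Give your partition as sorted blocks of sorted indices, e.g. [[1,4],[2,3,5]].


C ↔ D_5 under row/col permutation; |W(D_5)| = 1920.

Alcove-folded reps (p=7, 15 weights, presented ϖ-order):

  [1] (0, 0, 0, 0, 5) · [2] (0, 0, 0, 0, 5) · [3] (1, 1, 0, 0, 2) · [4] (0, 0, 0, 0, 5) · [5] (1, 1, 0, 0, 2) · [6] (0, 0, 1, 4, 1) · [7] (0, 0, 0, 0, 5) · [8] (0, 0, 1, 4, 1) · [9] (0, 0, 4, 1, 1) · [10] (0, 0, 0, 0, 5) · [11] (0, 0, 1, 4, 1) · [12] (0, 0, 1, 4, 1) · [13] (1, 1, 0, 0, 2) · [14] (1, 1, 0, 0, 2) · [15] (0, 0, 1, 4, 1)

These 15 weights hit 4 W_7-dot-orbits; sizes (5, 4, 5, 1):

[[1, 2, 4, 7, 10], [3, 5, 13, 14], [6, 8, 11, 12, 15], [9]]


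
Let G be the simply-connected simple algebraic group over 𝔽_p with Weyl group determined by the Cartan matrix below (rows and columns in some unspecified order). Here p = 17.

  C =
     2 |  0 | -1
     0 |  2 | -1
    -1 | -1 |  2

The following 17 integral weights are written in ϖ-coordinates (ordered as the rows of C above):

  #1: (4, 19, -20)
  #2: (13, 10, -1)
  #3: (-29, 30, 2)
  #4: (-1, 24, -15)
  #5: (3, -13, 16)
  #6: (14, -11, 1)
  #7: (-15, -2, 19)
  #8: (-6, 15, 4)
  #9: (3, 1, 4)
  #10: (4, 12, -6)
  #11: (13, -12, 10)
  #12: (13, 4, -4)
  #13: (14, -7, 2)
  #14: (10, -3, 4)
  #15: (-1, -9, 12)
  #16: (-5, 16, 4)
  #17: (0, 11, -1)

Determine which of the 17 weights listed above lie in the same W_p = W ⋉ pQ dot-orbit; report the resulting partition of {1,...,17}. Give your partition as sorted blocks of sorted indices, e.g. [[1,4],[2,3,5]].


A_3 Cartan matrix, 3 simple roots permuted; ρ=(1,1,1).

Each λ_j+ρ reduced to Ā_17; 3-tuples below use C's row order:

  λ_1 → (11, 2, 3) · λ_2 → (6, 3, 0) · λ_3 → (6, 3, 0) · λ_4 → (6, 3, 0) · λ_5 → (0, 8, 5) · λ_6 → (7, 2, 8) · λ_7 → (11, 2, 3) · λ_8 → (1, 12, 0) · λ_9 → (4, 2, 5) · λ_10 → (0, 8, 5) · λ_11 → (6, 3, 0) · λ_12 → (11, 2, 3) · λ_13 → (11, 2, 3) · λ_14 → (11, 2, 3) · λ_15 → (0, 8, 5) · λ_16 → (1, 12, 0) · λ_17 → (1, 12, 0)

6 distinct reps among the 17 weights ⇒ 6 W_17-linkage classes:

[[1, 7, 12, 13, 14], [2, 3, 4, 11], [5, 10, 15], [6], [8, 16, 17], [9]]


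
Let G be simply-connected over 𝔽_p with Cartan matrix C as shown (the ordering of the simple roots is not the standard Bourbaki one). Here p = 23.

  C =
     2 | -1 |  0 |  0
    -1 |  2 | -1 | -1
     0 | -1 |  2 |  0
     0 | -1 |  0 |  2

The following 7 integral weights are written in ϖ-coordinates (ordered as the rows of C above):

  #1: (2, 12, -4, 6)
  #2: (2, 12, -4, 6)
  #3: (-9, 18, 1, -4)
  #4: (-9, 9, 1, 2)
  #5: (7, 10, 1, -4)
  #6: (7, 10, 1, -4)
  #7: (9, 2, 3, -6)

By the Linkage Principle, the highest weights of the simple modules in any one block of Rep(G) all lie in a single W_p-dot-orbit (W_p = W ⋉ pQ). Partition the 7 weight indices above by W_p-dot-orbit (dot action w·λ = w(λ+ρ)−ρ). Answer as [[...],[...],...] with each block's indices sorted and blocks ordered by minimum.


Root system D_4: the 4×4 matrix C matches after relabeling.

Each λ_j+ρ reduced to Ā_23; 4-tuples below use C's row order:

  [1] (3, 0, 3, 7);  [2] (3, 0, 3, 7);  [3] (8, 2, 2, 3);  [4] (8, 2, 2, 3);  [5] (8, 2, 2, 3);  [6] (8, 2, 2, 3);  [7] (8, 2, 2, 3)

Linkage partition of the 7 weights (2 classes, p=23):

[[1, 2], [3, 4, 5, 6, 7]]


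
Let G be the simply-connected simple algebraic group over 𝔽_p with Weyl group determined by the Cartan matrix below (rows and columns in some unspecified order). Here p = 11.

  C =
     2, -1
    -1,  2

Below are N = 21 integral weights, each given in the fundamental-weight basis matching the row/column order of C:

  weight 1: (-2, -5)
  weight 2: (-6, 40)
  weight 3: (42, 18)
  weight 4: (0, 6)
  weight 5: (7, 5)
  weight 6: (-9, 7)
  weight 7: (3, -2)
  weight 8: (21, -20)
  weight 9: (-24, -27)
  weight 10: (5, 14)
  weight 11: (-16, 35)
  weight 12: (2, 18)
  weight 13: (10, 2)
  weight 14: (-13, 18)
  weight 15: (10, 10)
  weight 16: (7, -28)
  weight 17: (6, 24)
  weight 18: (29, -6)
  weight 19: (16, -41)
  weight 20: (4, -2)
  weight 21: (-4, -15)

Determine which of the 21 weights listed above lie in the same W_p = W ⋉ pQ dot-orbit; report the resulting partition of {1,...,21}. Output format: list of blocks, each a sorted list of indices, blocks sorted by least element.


C ↔ A_2 under row/col permutation; |W(A_2)| = 6.

W_11-reps of the 21 weights in Ā_11 (same 2-coord order as C):

  λ_1 → (4, 1)
  λ_2 → (5, 3)
  λ_3 → (1, 7)
  λ_4 → (1, 7)
  λ_5 → (5, 3)
  λ_6 → (8, 0)
  λ_7 → (3, 1)
  λ_8 → (8, 0)
  λ_9 → (4, 1)
  λ_10 → (4, 1)
  λ_11 → (1, 7)
  λ_12 → (8, 0)
  λ_13 → (8, 0)
  λ_14 → (3, 1)
  λ_15 → (0, 0)
  λ_16 → (5, 3)
  λ_17 → (1, 7)
  λ_18 → (5, 3)
  λ_19 → (4, 1)
  λ_20 → (4, 1)
  λ_21 → (5, 3)

Grouping the 21 weights by Ā_11-representative: 6 linkage classes.

[[1, 9, 10, 19, 20], [2, 5, 16, 18, 21], [3, 4, 11, 17], [6, 8, 12, 13], [7, 14], [15]]


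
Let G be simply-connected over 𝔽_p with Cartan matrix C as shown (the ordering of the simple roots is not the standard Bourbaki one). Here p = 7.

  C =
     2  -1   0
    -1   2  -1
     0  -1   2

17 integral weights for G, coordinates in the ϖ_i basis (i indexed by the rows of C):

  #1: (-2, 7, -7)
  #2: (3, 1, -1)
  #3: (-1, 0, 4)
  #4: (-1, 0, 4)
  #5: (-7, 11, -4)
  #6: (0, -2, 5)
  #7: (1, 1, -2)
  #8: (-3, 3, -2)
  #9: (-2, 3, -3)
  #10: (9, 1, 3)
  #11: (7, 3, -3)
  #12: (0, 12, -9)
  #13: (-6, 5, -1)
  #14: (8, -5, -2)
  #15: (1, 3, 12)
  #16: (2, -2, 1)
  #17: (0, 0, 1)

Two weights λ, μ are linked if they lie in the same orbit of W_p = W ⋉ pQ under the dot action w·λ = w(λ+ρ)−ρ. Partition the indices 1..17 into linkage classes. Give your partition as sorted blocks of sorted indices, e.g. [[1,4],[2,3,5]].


Root system A_3: the 3×3 matrix C matches after relabeling.

Ā_7 reps of the 17 weights (A_3, coords as presented):

  λ_1 → (0, 1, 5) · λ_2 → (4, 2, 0) · λ_3 → (0, 1, 5) · λ_4 → (0, 1, 5) · λ_5 → (1, 1, 2) · λ_6 → (0, 1, 5) · λ_7 → (2, 1, 1) · λ_8 → (2, 1, 1) · λ_9 → (1, 1, 2) · λ_10 → (2, 1, 2) · λ_11 → (2, 1, 2) · λ_12 → (5, 1, 0) · λ_13 → (5, 1, 0) · λ_14 → (2, 1, 2) · λ_15 → (1, 1, 2) · λ_16 → (2, 1, 1) · λ_17 → (1, 1, 2)

The 17 indices split into 6 linkage classes (same alcove rep ⇔ same W_7-dot-orbit):

[[1, 3, 4, 6], [2], [5, 9, 15, 17], [7, 8, 16], [10, 11, 14], [12, 13]]


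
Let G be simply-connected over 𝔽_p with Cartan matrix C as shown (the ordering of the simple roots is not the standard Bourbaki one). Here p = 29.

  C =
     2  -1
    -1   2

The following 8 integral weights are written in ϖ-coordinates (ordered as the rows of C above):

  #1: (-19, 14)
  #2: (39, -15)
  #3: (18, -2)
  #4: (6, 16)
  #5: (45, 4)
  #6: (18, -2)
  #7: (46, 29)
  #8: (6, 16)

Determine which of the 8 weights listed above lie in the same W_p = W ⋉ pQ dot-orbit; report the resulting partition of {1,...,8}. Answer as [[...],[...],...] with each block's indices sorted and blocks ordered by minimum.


Type A_2, rank 2, |W|=6; reorder rows/cols to standard.

λ_j+ρ reflected into Ā_29 (⟨·,θ^∨⟩≤29); 2-tuples as given:

    λ_1+ρ ↦ (15, 3)
    λ_2+ρ ↦ (15, 3)
    λ_3+ρ ↦ (18, 1)
    λ_4+ρ ↦ (7, 17)
    λ_5+ρ ↦ (7, 17)
    λ_6+ρ ↦ (18, 1)
    λ_7+ρ ↦ (18, 1)
    λ_8+ρ ↦ (7, 17)

The 8 indices split into 3 linkage classes (same alcove rep ⇔ same W_29-dot-orbit):

[[1, 2], [3, 6, 7], [4, 5, 8]]


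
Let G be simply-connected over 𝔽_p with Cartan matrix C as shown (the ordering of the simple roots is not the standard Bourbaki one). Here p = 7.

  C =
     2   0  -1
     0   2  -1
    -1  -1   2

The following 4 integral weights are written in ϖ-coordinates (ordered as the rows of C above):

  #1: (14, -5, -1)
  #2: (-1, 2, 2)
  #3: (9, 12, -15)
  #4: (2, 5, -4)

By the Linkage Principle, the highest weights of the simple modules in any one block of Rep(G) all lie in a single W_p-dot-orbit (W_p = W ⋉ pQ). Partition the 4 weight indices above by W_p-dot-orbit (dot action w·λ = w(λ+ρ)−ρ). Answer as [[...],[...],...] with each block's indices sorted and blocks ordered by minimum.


A_3 Cartan matrix, 3 simple roots permuted; ρ=(1,1,1).

Each λ_j+ρ reduced to Ā_7; 3-tuples below use C's row order:

  [1] (0, 3, 3) · [2] (0, 3, 3) · [3] (1, 4, 0) · [4] (0, 3, 3)

These 4 weights hit 2 W_7-dot-orbits; sizes (3, 1):

[[1, 2, 4], [3]]


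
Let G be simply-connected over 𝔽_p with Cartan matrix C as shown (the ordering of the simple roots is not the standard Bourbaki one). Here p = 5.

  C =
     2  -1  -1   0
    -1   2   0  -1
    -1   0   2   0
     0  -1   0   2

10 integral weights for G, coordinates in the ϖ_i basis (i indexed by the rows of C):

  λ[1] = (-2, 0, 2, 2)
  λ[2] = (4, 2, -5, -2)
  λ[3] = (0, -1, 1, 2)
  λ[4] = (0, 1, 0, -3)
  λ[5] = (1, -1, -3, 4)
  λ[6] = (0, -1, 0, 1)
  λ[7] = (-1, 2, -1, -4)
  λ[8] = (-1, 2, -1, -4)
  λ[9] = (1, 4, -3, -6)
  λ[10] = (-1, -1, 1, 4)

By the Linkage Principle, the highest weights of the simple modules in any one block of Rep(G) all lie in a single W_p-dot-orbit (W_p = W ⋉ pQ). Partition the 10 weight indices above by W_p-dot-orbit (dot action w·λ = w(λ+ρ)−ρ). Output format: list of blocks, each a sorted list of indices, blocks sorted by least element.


Root system A_4: the 4×4 matrix C matches after relabeling.

Alcove-folded reps (p=5, 10 weights, presented ϖ-order):

  λ_1+ρ ↦ (1, 0, 1, 2);  λ_2+ρ ↦ (1, 0, 1, 2);  λ_3+ρ ↦ (1, 0, 1, 2);  λ_4+ρ ↦ (1, 0, 1, 2);  λ_5+ρ ↦ (0, 0, 0, 3);  λ_6+ρ ↦ (1, 0, 1, 2);  λ_7+ρ ↦ (0, 0, 0, 3);  λ_8+ρ ↦ (0, 0, 0, 3);  λ_9+ρ ↦ (0, 0, 0, 3);  λ_10+ρ ↦ (0, 0, 0, 3)

Linkage partition of the 10 weights (2 classes, p=5):

[[1, 2, 3, 4, 6], [5, 7, 8, 9, 10]]


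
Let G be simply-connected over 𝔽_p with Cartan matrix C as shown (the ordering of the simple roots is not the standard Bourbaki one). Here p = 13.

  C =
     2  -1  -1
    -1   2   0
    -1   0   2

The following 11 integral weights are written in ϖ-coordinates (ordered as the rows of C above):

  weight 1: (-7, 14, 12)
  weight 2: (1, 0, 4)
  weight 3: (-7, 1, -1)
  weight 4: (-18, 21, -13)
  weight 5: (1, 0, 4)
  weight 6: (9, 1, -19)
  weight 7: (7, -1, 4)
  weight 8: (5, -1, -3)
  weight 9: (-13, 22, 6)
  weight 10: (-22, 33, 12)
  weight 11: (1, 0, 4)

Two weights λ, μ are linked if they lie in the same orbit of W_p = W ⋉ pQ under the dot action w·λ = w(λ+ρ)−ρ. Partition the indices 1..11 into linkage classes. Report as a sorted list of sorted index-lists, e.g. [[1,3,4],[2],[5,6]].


Cartan matrix: type A_3 (|W|=24); un-permuting the 3 rows.

Ā_13 reps of the 11 weights (A_3, coords as presented):

  [1] (4, 0, 2);  [2] (2, 1, 5);  [3] (4, 0, 2);  [4] (1, 5, 3);  [5] (2, 1, 5);  [6] (2, 1, 5);  [7] (8, 0, 5);  [8] (4, 0, 2);  [9] (2, 1, 5);  [10] (8, 0, 5);  [11] (2, 1, 5)

Partition of {1..11} into 4 W_13-dot-orbits:

[[1, 3, 8], [2, 5, 6, 9, 11], [4], [7, 10]]


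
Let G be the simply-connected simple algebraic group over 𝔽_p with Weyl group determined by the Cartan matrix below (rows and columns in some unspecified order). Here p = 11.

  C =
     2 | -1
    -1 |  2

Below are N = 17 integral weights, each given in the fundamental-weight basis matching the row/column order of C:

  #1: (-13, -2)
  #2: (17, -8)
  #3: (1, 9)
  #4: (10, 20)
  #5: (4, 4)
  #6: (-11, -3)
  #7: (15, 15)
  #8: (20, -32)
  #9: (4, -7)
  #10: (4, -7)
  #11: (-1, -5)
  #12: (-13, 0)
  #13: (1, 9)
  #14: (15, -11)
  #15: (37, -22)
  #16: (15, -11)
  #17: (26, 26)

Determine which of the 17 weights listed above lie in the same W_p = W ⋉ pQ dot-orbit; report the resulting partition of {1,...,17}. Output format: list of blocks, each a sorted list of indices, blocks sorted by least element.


Root system A_2: the 2×2 matrix C matches after relabeling.

Each λ_j+ρ reduced to Ā_11; 2-tuples below use C's row order:

  λ_1+ρ ↦ (1, 9) · λ_2+ρ ↦ (4, 0) · λ_3+ρ ↦ (1, 9) · λ_4+ρ ↦ (0, 10) · λ_5+ρ ↦ (5, 5) · λ_6+ρ ↦ (1, 9) · λ_7+ρ ↦ (5, 5) · λ_8+ρ ↦ (1, 9) · λ_9+ρ ↦ (1, 5) · λ_10+ρ ↦ (1, 5) · λ_11+ρ ↦ (4, 0) · λ_12+ρ ↦ (0, 10) · λ_13+ρ ↦ (1, 9) · λ_14+ρ ↦ (1, 5) · λ_15+ρ ↦ (1, 5) · λ_16+ρ ↦ (1, 5) · λ_17+ρ ↦ (5, 5)

Partition of {1..17} into 5 W_11-dot-orbits:

[[1, 3, 6, 8, 13], [2, 11], [4, 12], [5, 7, 17], [9, 10, 14, 15, 16]]


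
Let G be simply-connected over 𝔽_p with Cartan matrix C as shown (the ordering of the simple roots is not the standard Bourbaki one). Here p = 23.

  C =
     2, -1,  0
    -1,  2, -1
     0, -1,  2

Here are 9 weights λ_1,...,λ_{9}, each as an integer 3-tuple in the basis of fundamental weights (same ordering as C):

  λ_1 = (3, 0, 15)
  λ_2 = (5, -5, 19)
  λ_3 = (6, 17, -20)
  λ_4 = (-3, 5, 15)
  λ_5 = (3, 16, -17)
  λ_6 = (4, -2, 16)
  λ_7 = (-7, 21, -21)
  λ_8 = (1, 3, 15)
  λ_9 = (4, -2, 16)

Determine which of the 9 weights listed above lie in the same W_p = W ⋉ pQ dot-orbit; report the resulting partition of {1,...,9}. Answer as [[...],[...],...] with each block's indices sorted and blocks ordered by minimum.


Dynkin diagram of C (from the 4 off-diagonal −1 entries): A_3.

Ā_23 reps of the 9 weights (A_3, coords as presented):

  [1] (4, 1, 16);  [2] (2, 4, 16);  [3] (4, 1, 16);  [4] (2, 4, 16);  [5] (4, 1, 16);  [6] (4, 1, 16);  [7] (2, 4, 16);  [8] (2, 4, 16);  [9] (4, 1, 16)

2 distinct reps among the 9 weights ⇒ 2 W_23-linkage classes:

[[1, 3, 5, 6, 9], [2, 4, 7, 8]]


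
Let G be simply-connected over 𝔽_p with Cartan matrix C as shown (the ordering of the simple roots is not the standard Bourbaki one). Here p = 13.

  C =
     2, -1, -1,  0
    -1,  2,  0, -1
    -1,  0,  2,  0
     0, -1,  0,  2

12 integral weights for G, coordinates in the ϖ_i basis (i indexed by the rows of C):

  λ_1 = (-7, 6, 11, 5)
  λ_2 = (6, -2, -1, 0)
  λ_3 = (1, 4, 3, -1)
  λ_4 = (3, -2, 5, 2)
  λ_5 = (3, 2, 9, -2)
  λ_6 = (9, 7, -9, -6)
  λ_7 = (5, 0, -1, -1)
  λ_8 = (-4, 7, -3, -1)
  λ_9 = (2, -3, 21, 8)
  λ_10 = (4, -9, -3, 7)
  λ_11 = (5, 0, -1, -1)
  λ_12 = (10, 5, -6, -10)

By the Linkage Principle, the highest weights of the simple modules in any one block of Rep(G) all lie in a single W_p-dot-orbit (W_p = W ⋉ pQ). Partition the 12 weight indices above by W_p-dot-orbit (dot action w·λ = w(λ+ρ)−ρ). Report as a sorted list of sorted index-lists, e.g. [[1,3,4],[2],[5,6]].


Dynkin diagram of C (from the 6 off-diagonal −1 entries): A_4.

W_13-reps of the 12 weights in Ā_13 (same 4-coord order as C):

  λ_1+ρ ↦ (6, 1, 0, 0) · λ_2+ρ ↦ (6, 1, 0, 0) · λ_3+ρ ↦ (2, 5, 4, 0) · λ_4+ρ ↦ (3, 1, 6, 2) · λ_5+ρ ↦ (3, 1, 6, 2) · λ_6+ρ ↦ (2, 3, 3, 0) · λ_7+ρ ↦ (6, 1, 0, 0) · λ_8+ρ ↦ (2, 3, 3, 0) · λ_9+ρ ↦ (3, 1, 6, 2) · λ_10+ρ ↦ (2, 3, 3, 0) · λ_11+ρ ↦ (6, 1, 0, 0) · λ_12+ρ ↦ (3, 3, 1, 2)

Grouping the 12 weights by Ā_13-representative: 5 linkage classes.

[[1, 2, 7, 11], [3], [4, 5, 9], [6, 8, 10], [12]]


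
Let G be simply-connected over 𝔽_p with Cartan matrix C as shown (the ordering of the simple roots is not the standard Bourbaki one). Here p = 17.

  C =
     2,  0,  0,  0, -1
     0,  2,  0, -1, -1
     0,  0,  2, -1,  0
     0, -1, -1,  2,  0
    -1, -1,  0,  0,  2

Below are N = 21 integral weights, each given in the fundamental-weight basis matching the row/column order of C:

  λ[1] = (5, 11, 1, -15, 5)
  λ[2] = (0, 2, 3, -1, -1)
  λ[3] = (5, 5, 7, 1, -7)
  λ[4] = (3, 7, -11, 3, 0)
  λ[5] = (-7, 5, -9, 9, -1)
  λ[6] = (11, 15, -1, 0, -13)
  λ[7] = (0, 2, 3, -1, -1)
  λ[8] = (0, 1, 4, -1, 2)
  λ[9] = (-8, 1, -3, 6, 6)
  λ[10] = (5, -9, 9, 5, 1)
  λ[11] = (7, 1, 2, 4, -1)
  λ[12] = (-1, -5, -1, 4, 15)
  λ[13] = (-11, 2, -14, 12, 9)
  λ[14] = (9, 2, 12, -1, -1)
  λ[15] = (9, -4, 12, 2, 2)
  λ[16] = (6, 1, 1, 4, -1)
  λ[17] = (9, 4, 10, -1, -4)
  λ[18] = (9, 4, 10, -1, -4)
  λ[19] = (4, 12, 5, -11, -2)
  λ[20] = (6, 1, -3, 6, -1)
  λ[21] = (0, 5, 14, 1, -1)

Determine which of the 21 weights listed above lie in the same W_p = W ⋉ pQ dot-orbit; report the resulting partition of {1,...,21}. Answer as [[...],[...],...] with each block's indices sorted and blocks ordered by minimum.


C ↔ A_5 under row/col permutation; |W(A_5)| = 720.

Ā_17 reps of the 21 weights (A_5, coords as presented):

  λ_1 → (1, 2, 5, 0, 3) · λ_2 → (1, 3, 4, 0, 0) · λ_3 → (0, 0, 8, 2, 6) · λ_4 → (4, 2, 4, 6, 1) · λ_5 → (0, 0, 8, 2, 6) · λ_6 → (0, 4, 0, 1, 12) · λ_7 → (1, 3, 4, 0, 0) · λ_8 → (1, 2, 5, 0, 3) · λ_9 → (7, 2, 2, 5, 0) · λ_10 → (0, 0, 8, 2, 6) · λ_11 → (7, 2, 2, 5, 0) · λ_12 → (0, 4, 0, 1, 12) · λ_13 → (1, 3, 4, 0, 0) · λ_14 → (1, 3, 4, 0, 0) · λ_15 → (1, 3, 4, 0, 0) · λ_16 → (7, 2, 2, 5, 0) · λ_17 → (1, 2, 5, 0, 3) · λ_18 → (1, 2, 5, 0, 3) · λ_19 → (4, 2, 4, 6, 1) · λ_20 → (7, 2, 2, 5, 0) · λ_21 → (0, 0, 8, 2, 6)

Grouping the 21 weights by Ā_17-representative: 6 linkage classes.

[[1, 8, 17, 18], [2, 7, 13, 14, 15], [3, 5, 10, 21], [4, 19], [6, 12], [9, 11, 16, 20]]


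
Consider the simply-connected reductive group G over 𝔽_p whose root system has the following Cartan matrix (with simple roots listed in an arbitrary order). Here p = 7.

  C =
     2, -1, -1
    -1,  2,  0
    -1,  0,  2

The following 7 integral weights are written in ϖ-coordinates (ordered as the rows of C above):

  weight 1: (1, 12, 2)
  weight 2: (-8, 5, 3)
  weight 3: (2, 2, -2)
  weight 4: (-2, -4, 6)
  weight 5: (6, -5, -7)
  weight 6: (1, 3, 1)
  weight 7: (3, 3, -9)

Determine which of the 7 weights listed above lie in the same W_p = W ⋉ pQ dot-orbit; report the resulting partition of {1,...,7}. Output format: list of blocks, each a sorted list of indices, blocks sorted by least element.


C ↔ A_3 under row/col permutation; |W(A_3)| = 24.

λ_j+ρ reflected into Ā_7 (⟨·,θ^∨⟩≤7); 3-tuples as given:

    1: (2, 3, 1)
    2: (3, 1, 3)
    3: (2, 3, 1)
    4: (3, 1, 3)
    5: (3, 1, 3)
    6: (2, 3, 1)
    7: (3, 1, 3)

Partition of {1..7} into 2 W_7-dot-orbits:

[[1, 3, 6], [2, 4, 5, 7]]


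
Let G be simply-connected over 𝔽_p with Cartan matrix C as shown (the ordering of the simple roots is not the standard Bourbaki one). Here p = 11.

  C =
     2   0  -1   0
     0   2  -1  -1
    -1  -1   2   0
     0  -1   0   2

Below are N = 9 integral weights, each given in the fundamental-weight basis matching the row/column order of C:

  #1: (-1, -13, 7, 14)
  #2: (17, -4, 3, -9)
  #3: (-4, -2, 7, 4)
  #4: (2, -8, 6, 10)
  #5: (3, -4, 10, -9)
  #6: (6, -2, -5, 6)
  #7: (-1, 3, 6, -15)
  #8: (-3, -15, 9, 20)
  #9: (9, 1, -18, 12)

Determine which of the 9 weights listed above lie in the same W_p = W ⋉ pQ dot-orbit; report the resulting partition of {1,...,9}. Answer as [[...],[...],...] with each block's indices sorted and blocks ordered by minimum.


A_4 Cartan matrix, 4 simple roots permuted; ρ=(1,1,1,1).

Alcove-folded reps (p=11, 9 weights, presented ϖ-order):

  [1] (0, 7, 0, 1) · [2] (0, 7, 0, 1) · [3] (2, 1, 4, 3) · [4] (0, 7, 0, 1) · [5] (0, 7, 0, 1) · [6] (2, 4, 1, 2) · [7] (0, 7, 0, 1) · [8] (2, 1, 4, 3) · [9] (2, 4, 1, 2)

3 distinct reps among the 9 weights ⇒ 3 W_11-linkage classes:

[[1, 2, 4, 5, 7], [3, 8], [6, 9]]


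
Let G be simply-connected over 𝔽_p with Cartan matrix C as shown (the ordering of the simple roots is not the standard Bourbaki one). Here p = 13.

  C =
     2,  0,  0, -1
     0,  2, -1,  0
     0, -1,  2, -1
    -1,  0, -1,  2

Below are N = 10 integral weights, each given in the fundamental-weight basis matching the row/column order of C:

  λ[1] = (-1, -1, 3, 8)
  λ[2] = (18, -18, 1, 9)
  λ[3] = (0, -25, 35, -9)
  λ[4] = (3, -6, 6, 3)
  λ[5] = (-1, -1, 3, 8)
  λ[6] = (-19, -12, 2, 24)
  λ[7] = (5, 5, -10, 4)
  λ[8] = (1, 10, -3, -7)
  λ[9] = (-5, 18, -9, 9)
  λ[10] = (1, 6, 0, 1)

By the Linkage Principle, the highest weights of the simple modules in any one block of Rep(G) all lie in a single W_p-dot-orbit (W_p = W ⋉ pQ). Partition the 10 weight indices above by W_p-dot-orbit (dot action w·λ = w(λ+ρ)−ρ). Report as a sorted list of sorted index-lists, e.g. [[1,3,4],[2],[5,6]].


Cartan matrix: type A_4 (|W|=120); un-permuting the 4 rows.

λ_j+ρ reflected into Ā_13 (⟨·,θ^∨⟩≤13); 4-tuples as given:

  [1] (0, 0, 4, 9)
  [2] (2, 7, 1, 2)
  [3] (2, 7, 1, 2)
  [4] (2, 3, 2, 4)
  [5] (0, 0, 4, 9)
  [6] (2, 7, 1, 2)
  [7] (2, 3, 2, 4)
  [8] (2, 3, 2, 4)
  [9] (2, 3, 2, 4)
  [10] (2, 7, 1, 2)

Grouping the 10 weights by Ā_13-representative: 3 linkage classes.

[[1, 5], [2, 3, 6, 10], [4, 7, 8, 9]]


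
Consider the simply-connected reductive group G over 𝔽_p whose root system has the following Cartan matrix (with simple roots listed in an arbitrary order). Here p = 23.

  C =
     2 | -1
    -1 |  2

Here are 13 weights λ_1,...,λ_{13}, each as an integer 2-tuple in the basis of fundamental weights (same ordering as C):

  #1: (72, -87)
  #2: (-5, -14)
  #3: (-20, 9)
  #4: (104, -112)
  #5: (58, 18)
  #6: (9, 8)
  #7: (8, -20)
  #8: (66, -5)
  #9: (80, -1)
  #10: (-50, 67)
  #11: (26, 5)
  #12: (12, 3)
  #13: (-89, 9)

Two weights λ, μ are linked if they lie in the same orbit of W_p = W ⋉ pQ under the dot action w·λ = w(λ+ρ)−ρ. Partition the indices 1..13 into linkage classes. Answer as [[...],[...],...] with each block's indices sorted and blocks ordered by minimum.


Dynkin diagram of C (from the 2 off-diagonal −1 entries): A_2.

Alcove-folded reps (p=23, 13 weights, presented ϖ-order):

  λ_1+ρ ↦ (13, 4) · λ_2+ρ ↦ (13, 4) · λ_3+ρ ↦ (10, 9) · λ_4+ρ ↦ (13, 4) · λ_5+ρ ↦ (10, 9) · λ_6+ρ ↦ (10, 9) · λ_7+ρ ↦ (10, 9) · λ_8+ρ ↦ (4, 2) · λ_9+ρ ↦ (12, 0) · λ_10+ρ ↦ (19, 1) · λ_11+ρ ↦ (13, 4) · λ_12+ρ ↦ (13, 4) · λ_13+ρ ↦ (10, 9)

Linkage partition of the 13 weights (5 classes, p=23):

[[1, 2, 4, 11, 12], [3, 5, 6, 7, 13], [8], [9], [10]]


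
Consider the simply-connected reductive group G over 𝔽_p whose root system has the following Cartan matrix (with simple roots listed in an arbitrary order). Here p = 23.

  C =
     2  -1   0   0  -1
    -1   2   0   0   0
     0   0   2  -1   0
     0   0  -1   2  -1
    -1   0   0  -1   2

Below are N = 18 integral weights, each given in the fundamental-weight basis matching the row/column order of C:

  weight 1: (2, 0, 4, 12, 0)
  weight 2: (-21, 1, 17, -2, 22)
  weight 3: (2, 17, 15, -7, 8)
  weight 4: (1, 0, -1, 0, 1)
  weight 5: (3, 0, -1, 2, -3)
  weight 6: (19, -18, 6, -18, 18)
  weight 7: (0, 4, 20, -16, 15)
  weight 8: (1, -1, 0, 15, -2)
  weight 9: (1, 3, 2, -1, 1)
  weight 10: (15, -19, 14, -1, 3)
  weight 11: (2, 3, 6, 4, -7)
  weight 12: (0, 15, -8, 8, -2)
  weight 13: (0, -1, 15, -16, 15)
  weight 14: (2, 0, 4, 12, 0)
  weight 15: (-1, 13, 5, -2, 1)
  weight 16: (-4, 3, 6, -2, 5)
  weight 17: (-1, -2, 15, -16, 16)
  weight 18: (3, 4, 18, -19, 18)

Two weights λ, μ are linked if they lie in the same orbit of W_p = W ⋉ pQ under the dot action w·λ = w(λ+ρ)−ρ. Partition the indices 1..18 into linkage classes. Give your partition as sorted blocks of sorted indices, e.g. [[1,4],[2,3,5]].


A_5 Cartan matrix, 5 simple roots permuted; ρ=(1,1,1,1,1).

W_23-reps of the 18 weights in Ā_23 (same 5-coord order as C):

    1: (3, 1, 5, 13, 1)
    2: (2, 1, 0, 1, 2)
    3: (3, 1, 6, 1, 2)
    4: (2, 1, 0, 1, 2)
    5: (2, 1, 0, 1, 2)
    6: (3, 1, 6, 1, 2)
    7: (1, 0, 1, 15, 1)
    8: (1, 0, 1, 15, 1)
    9: (2, 4, 3, 0, 2)
    10: (2, 4, 3, 0, 2)
    11: (3, 1, 6, 1, 2)
    12: (0, 14, 5, 1, 1)
    13: (1, 0, 1, 15, 1)
    14: (3, 1, 5, 13, 1)
    15: (0, 14, 5, 1, 1)
    16: (3, 1, 6, 1, 2)
    17: (1, 0, 1, 15, 1)
    18: (3, 1, 5, 13, 1)

Grouping the 18 weights by Ā_23-representative: 6 linkage classes.

[[1, 14, 18], [2, 4, 5], [3, 6, 11, 16], [7, 8, 13, 17], [9, 10], [12, 15]]


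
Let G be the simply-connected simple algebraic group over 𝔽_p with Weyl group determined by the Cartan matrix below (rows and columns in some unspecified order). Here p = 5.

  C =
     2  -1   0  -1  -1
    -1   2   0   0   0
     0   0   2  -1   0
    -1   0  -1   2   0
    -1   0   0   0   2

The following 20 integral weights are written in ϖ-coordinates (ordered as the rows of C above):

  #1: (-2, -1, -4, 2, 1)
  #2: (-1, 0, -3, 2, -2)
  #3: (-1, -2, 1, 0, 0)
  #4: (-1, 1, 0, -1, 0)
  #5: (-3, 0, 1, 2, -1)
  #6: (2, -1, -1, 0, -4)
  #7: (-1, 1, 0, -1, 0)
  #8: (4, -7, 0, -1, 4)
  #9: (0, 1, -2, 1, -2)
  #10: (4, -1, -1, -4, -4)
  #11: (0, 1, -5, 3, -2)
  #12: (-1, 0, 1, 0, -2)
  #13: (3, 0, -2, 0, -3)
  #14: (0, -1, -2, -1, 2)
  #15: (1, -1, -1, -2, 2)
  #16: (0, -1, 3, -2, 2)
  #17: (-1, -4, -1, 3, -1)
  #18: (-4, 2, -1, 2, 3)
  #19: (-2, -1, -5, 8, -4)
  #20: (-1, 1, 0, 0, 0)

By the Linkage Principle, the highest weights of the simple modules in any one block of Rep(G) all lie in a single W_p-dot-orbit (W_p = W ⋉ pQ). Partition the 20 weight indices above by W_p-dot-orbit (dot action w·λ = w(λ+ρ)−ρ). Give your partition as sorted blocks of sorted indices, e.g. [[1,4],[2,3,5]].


Dynkin diagram of C (from the 8 off-diagonal −1 entries): D_5.

Folding the 20 weights λ_j+ρ into Ā_5 (reps in the given 5-coord order):

  [1] (1, 0, 2, 0, 0) · [2] (1, 0, 2, 0, 0) · [3] (1, 0, 2, 0, 0) · [4] (0, 2, 1, 0, 1) · [5] (1, 0, 2, 0, 1) · [6] (0, 0, 0, 1, 3) · [7] (0, 2, 1, 0, 1) · [8] (0, 1, 0, 0, 0) · [9] (0, 2, 1, 0, 1) · [10] (1, 0, 2, 0, 1) · [11] (1, 0, 2, 0, 1) · [12] (1, 0, 2, 0, 0) · [13] (1, 0, 2, 0, 1) · [14] (0, 0, 0, 1, 3) · [15] (0, 0, 0, 1, 3) · [16] (0, 2, 1, 0, 1) · [17] (0, 0, 0, 1, 3) · [18] (1, 0, 2, 0, 1) · [19] (0, 0, 0, 1, 3) · [20] (0, 2, 1, 0, 1)

Linkage partition of the 20 weights (5 classes, p=5):

[[1, 2, 3, 12], [4, 7, 9, 16, 20], [5, 10, 11, 13, 18], [6, 14, 15, 17, 19], [8]]


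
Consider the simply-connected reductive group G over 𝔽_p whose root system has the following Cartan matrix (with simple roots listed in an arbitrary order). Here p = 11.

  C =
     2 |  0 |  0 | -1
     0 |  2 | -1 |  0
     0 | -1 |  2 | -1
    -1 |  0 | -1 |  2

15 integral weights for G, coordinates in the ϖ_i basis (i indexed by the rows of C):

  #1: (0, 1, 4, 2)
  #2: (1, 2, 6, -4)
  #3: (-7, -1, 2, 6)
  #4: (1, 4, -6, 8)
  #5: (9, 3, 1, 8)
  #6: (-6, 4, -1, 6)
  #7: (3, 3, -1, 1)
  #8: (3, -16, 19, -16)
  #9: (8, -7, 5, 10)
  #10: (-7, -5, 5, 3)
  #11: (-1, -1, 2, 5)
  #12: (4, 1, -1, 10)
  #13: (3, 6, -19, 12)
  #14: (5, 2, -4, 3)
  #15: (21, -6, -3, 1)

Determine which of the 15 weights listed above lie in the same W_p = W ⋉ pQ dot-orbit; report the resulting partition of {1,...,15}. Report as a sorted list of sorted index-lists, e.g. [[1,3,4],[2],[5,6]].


Dynkin diagram of C (from the 6 off-diagonal −1 entries): A_4.

Ā_11 reps of the 15 weights (A_4, coords as presented):

  λ_1+ρ ↦ (1, 2, 5, 3) · λ_2+ρ ↦ (1, 3, 4, 2) · λ_3+ρ ↦ (6, 0, 3, 1) · λ_4+ρ ↦ (2, 0, 5, 4) · λ_5+ρ ↦ (1, 2, 5, 3) · λ_6+ρ ↦ (4, 4, 0, 2) · λ_7+ρ ↦ (4, 4, 0, 2) · λ_8+ρ ↦ (4, 4, 0, 2) · λ_9+ρ ↦ (2, 0, 5, 4) · λ_10+ρ ↦ (4, 4, 0, 2) · λ_11+ρ ↦ (0, 0, 3, 6) · λ_12+ρ ↦ (2, 0, 5, 4) · λ_13+ρ ↦ (4, 4, 0, 2) · λ_14+ρ ↦ (6, 0, 3, 1) · λ_15+ρ ↦ (2, 0, 5, 4)

The 15 indices split into 6 linkage classes (same alcove rep ⇔ same W_11-dot-orbit):

[[1, 5], [2], [3, 14], [4, 9, 12, 15], [6, 7, 8, 10, 13], [11]]
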